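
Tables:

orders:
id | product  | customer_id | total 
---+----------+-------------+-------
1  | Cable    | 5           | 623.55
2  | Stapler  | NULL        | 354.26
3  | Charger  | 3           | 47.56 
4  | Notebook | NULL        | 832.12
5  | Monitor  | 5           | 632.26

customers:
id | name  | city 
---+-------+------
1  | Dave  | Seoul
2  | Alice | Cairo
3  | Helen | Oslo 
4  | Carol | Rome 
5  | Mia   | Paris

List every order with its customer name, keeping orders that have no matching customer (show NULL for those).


LEFT JOIN keeps every row from orders (the left table); where customer_id has no match in customers, the customer columns become NULL. Walk through each order:
  - order 1 (Cable): customer_id=5 -> matches Mia
  - order 2 (Stapler): customer_id=NULL, no match -> kept with NULL
  - order 3 (Charger): customer_id=3 -> matches Helen
  - order 4 (Notebook): customer_id=NULL, no match -> kept with NULL
  - order 5 (Monitor): customer_id=5 -> matches Mia
All 5 rows appear; 2 have NULL customer.

SQL:
SELECT a.product, b.name AS customer
FROM orders a
LEFT JOIN customers b ON a.customer_id = b.id

Result:
product  | customer
---------+---------
Cable    | Mia     
Stapler  | NULL    
Charger  | Helen   
Notebook | NULL    
Monitor  | Mia     


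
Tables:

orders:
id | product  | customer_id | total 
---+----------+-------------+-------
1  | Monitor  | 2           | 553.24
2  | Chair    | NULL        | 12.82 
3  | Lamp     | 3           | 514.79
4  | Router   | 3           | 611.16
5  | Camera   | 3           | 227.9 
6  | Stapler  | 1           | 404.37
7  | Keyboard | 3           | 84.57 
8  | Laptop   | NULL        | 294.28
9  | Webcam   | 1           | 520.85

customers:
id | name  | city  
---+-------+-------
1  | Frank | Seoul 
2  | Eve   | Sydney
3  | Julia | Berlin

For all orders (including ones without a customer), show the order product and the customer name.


LEFT JOIN keeps every row from orders (the left table); where customer_id has no match in customers, the customer columns become NULL. Walk through each order:
  - order 1 (Monitor): customer_id=2 -> matches Eve
  - order 2 (Chair): customer_id=NULL, no match -> kept with NULL
  - order 3 (Lamp): customer_id=3 -> matches Julia
  - order 4 (Router): customer_id=3 -> matches Julia
  - order 5 (Camera): customer_id=3 -> matches Julia
  - order 6 (Stapler): customer_id=1 -> matches Frank
  - order 7 (Keyboard): customer_id=3 -> matches Julia
  - order 8 (Laptop): customer_id=NULL, no match -> kept with NULL
  - order 9 (Webcam): customer_id=1 -> matches Frank
All 9 rows appear; 2 have NULL customer.

SQL:
SELECT a.product, b.name AS customer
FROM orders a
LEFT JOIN customers b ON a.customer_id = b.id

Result:
product  | customer
---------+---------
Monitor  | Eve     
Chair    | NULL    
Lamp     | Julia   
Router   | Julia   
Camera   | Julia   
Stapler  | Frank   
Keyboard | Julia   
Laptop   | NULL    
Webcam   | Frank   


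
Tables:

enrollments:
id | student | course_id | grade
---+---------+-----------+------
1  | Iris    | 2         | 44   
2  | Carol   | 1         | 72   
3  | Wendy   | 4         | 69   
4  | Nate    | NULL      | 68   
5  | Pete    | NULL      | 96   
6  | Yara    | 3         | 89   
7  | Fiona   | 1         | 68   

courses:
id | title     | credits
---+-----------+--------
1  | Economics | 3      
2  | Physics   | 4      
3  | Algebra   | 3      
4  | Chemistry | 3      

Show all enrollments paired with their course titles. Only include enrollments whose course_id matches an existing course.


INNER JOIN keeps only enrollments rows whose course_id matches an id in courses. Walk through each enrollment:
  - enrollment 1 (Iris): course_id=2 -> matches Physics
  - enrollment 2 (Carol): course_id=1 -> matches Economics
  - enrollment 3 (Wendy): course_id=4 -> matches Chemistry
  - enrollment 4 (Nate): course_id=NULL, no match -> dropped
  - enrollment 5 (Pete): course_id=NULL, no match -> dropped
  - enrollment 6 (Yara): course_id=3 -> matches Algebra
  - enrollment 7 (Fiona): course_id=1 -> matches Economics
So 2 of 7 rows are dropped.

SQL:
SELECT a.student, b.title AS course
FROM enrollments a
INNER JOIN courses b ON a.course_id = b.id

Result:
student | course   
--------+----------
Iris    | Physics  
Carol   | Economics
Wendy   | Chemistry
Yara    | Algebra  
Fiona   | Economics


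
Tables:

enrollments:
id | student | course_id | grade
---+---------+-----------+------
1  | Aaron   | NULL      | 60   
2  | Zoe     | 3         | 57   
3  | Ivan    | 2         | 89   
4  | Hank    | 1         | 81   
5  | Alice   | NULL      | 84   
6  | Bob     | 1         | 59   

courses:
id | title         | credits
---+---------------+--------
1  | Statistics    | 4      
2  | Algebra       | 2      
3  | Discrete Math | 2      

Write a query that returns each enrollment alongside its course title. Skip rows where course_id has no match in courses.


INNER JOIN keeps only enrollments rows whose course_id matches an id in courses. Walk through each enrollment:
  - enrollment 1 (Aaron): course_id=NULL, no match -> dropped
  - enrollment 2 (Zoe): course_id=3 -> matches Discrete Math
  - enrollment 3 (Ivan): course_id=2 -> matches Algebra
  - enrollment 4 (Hank): course_id=1 -> matches Statistics
  - enrollment 5 (Alice): course_id=NULL, no match -> dropped
  - enrollment 6 (Bob): course_id=1 -> matches Statistics
So 2 of 6 rows are dropped.

SQL:
SELECT a.student, b.title AS course
FROM enrollments a
INNER JOIN courses b ON a.course_id = b.id

Result:
student | course       
--------+--------------
Zoe     | Discrete Math
Ivan    | Algebra      
Hank    | Statistics   
Bob     | Statistics   


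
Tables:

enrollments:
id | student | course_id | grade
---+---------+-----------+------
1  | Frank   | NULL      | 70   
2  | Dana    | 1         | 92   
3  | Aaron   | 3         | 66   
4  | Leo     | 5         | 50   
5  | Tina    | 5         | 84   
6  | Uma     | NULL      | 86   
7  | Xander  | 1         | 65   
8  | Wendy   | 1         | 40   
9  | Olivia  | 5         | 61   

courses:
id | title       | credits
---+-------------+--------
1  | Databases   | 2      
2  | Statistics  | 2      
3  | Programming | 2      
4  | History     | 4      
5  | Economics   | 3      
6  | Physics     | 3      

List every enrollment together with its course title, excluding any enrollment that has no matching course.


INNER JOIN keeps only enrollments rows whose course_id matches an id in courses. Walk through each enrollment:
  - enrollment 1 (Frank): course_id=NULL, no match -> dropped
  - enrollment 2 (Dana): course_id=1 -> matches Databases
  - enrollment 3 (Aaron): course_id=3 -> matches Programming
  - enrollment 4 (Leo): course_id=5 -> matches Economics
  - enrollment 5 (Tina): course_id=5 -> matches Economics
  - enrollment 6 (Uma): course_id=NULL, no match -> dropped
  - enrollment 7 (Xander): course_id=1 -> matches Databases
  - enrollment 8 (Wendy): course_id=1 -> matches Databases
  - enrollment 9 (Olivia): course_id=5 -> matches Economics
So 2 of 9 rows are dropped.

SQL:
SELECT a.student, b.title AS course
FROM enrollments a
INNER JOIN courses b ON a.course_id = b.id

Result:
student | course     
--------+------------
Dana    | Databases  
Aaron   | Programming
Leo     | Economics  
Tina    | Economics  
Xander  | Databases  
Wendy   | Databases  
Olivia  | Economics  


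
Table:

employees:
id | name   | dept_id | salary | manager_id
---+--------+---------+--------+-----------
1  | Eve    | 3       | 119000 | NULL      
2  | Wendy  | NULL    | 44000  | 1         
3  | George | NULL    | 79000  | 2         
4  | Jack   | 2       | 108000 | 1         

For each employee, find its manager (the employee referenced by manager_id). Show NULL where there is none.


This is a self-join: employees is joined to a second copy of itself, matching each row's manager_id to another row's id. Use LEFT JOIN so rows with manager_id=NULL are kept.
  - employee 1 (Eve): manager_id=NULL -> NULL
  - employee 2 (Wendy): manager_id=1 -> Eve
  - employee 3 (George): manager_id=2 -> Wendy
  - employee 4 (Jack): manager_id=1 -> Eve

SQL:
SELECT a.name AS item, b.name AS manager
FROM employees a
LEFT JOIN employees b ON a.manager_id = b.id

Result:
item   | manager
-------+--------
Eve    | NULL   
Wendy  | Eve    
George | Wendy  
Jack   | Eve    


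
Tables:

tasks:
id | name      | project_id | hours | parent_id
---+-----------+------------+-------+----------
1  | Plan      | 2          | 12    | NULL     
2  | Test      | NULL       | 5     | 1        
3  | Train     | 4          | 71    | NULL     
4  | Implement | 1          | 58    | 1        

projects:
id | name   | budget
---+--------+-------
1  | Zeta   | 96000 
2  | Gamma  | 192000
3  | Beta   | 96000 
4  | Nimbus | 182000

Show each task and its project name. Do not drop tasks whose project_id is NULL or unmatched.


LEFT JOIN keeps every row from tasks (the left table); where project_id has no match in projects, the project columns become NULL. Walk through each task:
  - task 1 (Plan): project_id=2 -> matches Gamma
  - task 2 (Test): project_id=NULL, no match -> kept with NULL
  - task 3 (Train): project_id=4 -> matches Nimbus
  - task 4 (Implement): project_id=1 -> matches Zeta
All 4 rows appear; 1 has NULL project.

SQL:
SELECT a.name, b.name AS project
FROM tasks a
LEFT JOIN projects b ON a.project_id = b.id

Result:
name      | project
----------+--------
Plan      | Gamma  
Test      | NULL   
Train     | Nimbus 
Implement | Zeta   


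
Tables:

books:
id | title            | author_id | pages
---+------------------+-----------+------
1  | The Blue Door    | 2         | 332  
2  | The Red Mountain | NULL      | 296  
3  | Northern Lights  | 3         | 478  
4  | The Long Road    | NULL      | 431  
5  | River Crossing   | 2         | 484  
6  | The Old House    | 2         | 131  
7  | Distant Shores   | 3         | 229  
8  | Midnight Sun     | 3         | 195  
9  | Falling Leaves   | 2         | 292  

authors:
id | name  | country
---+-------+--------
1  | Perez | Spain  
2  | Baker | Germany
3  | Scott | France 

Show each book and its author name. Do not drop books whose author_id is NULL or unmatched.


LEFT JOIN keeps every row from books (the left table); where author_id has no match in authors, the author columns become NULL. Walk through each book:
  - book 1 (The Blue Door): author_id=2 -> matches Baker
  - book 2 (The Red Mountain): author_id=NULL, no match -> kept with NULL
  - book 3 (Northern Lights): author_id=3 -> matches Scott
  - book 4 (The Long Road): author_id=NULL, no match -> kept with NULL
  - book 5 (River Crossing): author_id=2 -> matches Baker
  - book 6 (The Old House): author_id=2 -> matches Baker
  - book 7 (Distant Shores): author_id=3 -> matches Scott
  - book 8 (Midnight Sun): author_id=3 -> matches Scott
  - book 9 (Falling Leaves): author_id=2 -> matches Baker
All 9 rows appear; 2 have NULL author.

SQL:
SELECT a.title, b.name AS author
FROM books a
LEFT JOIN authors b ON a.author_id = b.id

Result:
title            | author
-----------------+-------
The Blue Door    | Baker 
The Red Mountain | NULL  
Northern Lights  | Scott 
The Long Road    | NULL  
River Crossing   | Baker 
The Old House    | Baker 
Distant Shores   | Scott 
Midnight Sun     | Scott 
Falling Leaves   | Baker 


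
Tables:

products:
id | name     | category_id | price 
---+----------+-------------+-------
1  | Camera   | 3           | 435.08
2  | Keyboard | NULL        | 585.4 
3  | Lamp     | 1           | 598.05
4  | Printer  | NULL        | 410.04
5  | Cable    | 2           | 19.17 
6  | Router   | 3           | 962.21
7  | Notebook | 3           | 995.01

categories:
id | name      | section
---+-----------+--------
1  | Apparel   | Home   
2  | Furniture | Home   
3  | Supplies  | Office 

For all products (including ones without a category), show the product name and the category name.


LEFT JOIN keeps every row from products (the left table); where category_id has no match in categories, the category columns become NULL. Walk through each product:
  - product 1 (Camera): category_id=3 -> matches Supplies
  - product 2 (Keyboard): category_id=NULL, no match -> kept with NULL
  - product 3 (Lamp): category_id=1 -> matches Apparel
  - product 4 (Printer): category_id=NULL, no match -> kept with NULL
  - product 5 (Cable): category_id=2 -> matches Furniture
  - product 6 (Router): category_id=3 -> matches Supplies
  - product 7 (Notebook): category_id=3 -> matches Supplies
All 7 rows appear; 2 have NULL category.

SQL:
SELECT a.name, b.name AS category
FROM products a
LEFT JOIN categories b ON a.category_id = b.id

Result:
name     | category 
---------+----------
Camera   | Supplies 
Keyboard | NULL     
Lamp     | Apparel  
Printer  | NULL     
Cable    | Furniture
Router   | Supplies 
Notebook | Supplies 


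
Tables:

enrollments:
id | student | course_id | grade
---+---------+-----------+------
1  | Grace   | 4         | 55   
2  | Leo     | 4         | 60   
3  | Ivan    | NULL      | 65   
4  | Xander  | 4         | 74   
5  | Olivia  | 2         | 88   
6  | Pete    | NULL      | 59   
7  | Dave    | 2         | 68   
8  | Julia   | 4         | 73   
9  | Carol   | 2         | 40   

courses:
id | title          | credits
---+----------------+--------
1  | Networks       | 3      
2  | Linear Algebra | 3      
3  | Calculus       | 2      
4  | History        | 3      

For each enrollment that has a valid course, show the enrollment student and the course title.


INNER JOIN keeps only enrollments rows whose course_id matches an id in courses. Walk through each enrollment:
  - enrollment 1 (Grace): course_id=4 -> matches History
  - enrollment 2 (Leo): course_id=4 -> matches History
  - enrollment 3 (Ivan): course_id=NULL, no match -> dropped
  - enrollment 4 (Xander): course_id=4 -> matches History
  - enrollment 5 (Olivia): course_id=2 -> matches Linear Algebra
  - enrollment 6 (Pete): course_id=NULL, no match -> dropped
  - enrollment 7 (Dave): course_id=2 -> matches Linear Algebra
  - enrollment 8 (Julia): course_id=4 -> matches History
  - enrollment 9 (Carol): course_id=2 -> matches Linear Algebra
So 2 of 9 rows are dropped.

SQL:
SELECT a.student, b.title AS course
FROM enrollments a
INNER JOIN courses b ON a.course_id = b.id

Result:
student | course        
--------+---------------
Grace   | History       
Leo     | History       
Xander  | History       
Olivia  | Linear Algebra
Dave    | Linear Algebra
Julia   | History       
Carol   | Linear Algebra


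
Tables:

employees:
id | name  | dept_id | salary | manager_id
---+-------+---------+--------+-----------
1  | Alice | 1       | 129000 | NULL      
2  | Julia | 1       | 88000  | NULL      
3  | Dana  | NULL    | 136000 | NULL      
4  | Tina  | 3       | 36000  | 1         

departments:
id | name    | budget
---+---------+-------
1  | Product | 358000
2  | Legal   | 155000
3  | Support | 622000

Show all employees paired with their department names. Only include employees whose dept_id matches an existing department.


INNER JOIN keeps only employees rows whose dept_id matches an id in departments. Walk through each employee:
  - employee 1 (Alice): dept_id=1 -> matches Product
  - employee 2 (Julia): dept_id=1 -> matches Product
  - employee 3 (Dana): dept_id=NULL, no match -> dropped
  - employee 4 (Tina): dept_id=3 -> matches Support
So 1 of 4 rows is dropped.

SQL:
SELECT a.name, b.name AS department
FROM employees a
INNER JOIN departments b ON a.dept_id = b.id

Result:
name  | department
------+-----------
Alice | Product   
Julia | Product   
Tina  | Support   


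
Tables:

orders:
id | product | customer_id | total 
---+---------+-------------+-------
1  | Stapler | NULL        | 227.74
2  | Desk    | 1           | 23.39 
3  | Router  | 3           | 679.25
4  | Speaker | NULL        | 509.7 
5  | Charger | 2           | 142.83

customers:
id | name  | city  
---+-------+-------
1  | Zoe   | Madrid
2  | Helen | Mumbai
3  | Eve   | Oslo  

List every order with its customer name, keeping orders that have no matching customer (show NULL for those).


LEFT JOIN keeps every row from orders (the left table); where customer_id has no match in customers, the customer columns become NULL. Walk through each order:
  - order 1 (Stapler): customer_id=NULL, no match -> kept with NULL
  - order 2 (Desk): customer_id=1 -> matches Zoe
  - order 3 (Router): customer_id=3 -> matches Eve
  - order 4 (Speaker): customer_id=NULL, no match -> kept with NULL
  - order 5 (Charger): customer_id=2 -> matches Helen
All 5 rows appear; 2 have NULL customer.

SQL:
SELECT a.product, b.name AS customer
FROM orders a
LEFT JOIN customers b ON a.customer_id = b.id

Result:
product | customer
--------+---------
Stapler | NULL    
Desk    | Zoe     
Router  | Eve     
Speaker | NULL    
Charger | Helen   


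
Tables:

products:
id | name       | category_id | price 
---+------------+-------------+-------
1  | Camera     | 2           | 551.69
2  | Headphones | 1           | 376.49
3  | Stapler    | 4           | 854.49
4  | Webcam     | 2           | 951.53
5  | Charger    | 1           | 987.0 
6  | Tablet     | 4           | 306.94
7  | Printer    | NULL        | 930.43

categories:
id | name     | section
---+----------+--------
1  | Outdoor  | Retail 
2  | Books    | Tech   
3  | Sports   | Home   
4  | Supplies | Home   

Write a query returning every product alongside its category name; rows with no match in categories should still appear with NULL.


LEFT JOIN keeps every row from products (the left table); where category_id has no match in categories, the category columns become NULL. Walk through each product:
  - product 1 (Camera): category_id=2 -> matches Books
  - product 2 (Headphones): category_id=1 -> matches Outdoor
  - product 3 (Stapler): category_id=4 -> matches Supplies
  - product 4 (Webcam): category_id=2 -> matches Books
  - product 5 (Charger): category_id=1 -> matches Outdoor
  - product 6 (Tablet): category_id=4 -> matches Supplies
  - product 7 (Printer): category_id=NULL, no match -> kept with NULL
All 7 rows appear; 1 has NULL category.

SQL:
SELECT a.name, b.name AS category
FROM products a
LEFT JOIN categories b ON a.category_id = b.id

Result:
name       | category
-----------+---------
Camera     | Books   
Headphones | Outdoor 
Stapler    | Supplies
Webcam     | Books   
Charger    | Outdoor 
Tablet     | Supplies
Printer    | NULL    


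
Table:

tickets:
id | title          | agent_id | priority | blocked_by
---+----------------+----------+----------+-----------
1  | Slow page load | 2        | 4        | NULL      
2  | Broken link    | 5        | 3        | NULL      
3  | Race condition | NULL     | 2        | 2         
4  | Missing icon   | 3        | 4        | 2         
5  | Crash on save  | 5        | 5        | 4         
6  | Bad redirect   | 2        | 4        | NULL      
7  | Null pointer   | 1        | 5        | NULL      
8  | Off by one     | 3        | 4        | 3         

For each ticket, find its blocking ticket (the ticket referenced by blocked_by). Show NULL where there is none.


This is a self-join: tickets is joined to a second copy of itself, matching each row's blocked_by to another row's id. Use LEFT JOIN so rows with blocked_by=NULL are kept.
  - ticket 1 (Slow page load): blocked_by=NULL -> NULL
  - ticket 2 (Broken link): blocked_by=NULL -> NULL
  - ticket 3 (Race condition): blocked_by=2 -> Broken link
  - ticket 4 (Missing icon): blocked_by=2 -> Broken link
  - ticket 5 (Crash on save): blocked_by=4 -> Missing icon
  - ticket 6 (Bad redirect): blocked_by=NULL -> NULL
  - ticket 7 (Null pointer): blocked_by=NULL -> NULL
  - ticket 8 (Off by one): blocked_by=3 -> Race condition

SQL:
SELECT a.title AS item, b.title AS blocked_by
FROM tickets a
LEFT JOIN tickets b ON a.blocked_by = b.id

Result:
item           | blocked_by    
---------------+---------------
Slow page load | NULL          
Broken link    | NULL          
Race condition | Broken link   
Missing icon   | Broken link   
Crash on save  | Missing icon  
Bad redirect   | NULL          
Null pointer   | NULL          
Off by one     | Race condition


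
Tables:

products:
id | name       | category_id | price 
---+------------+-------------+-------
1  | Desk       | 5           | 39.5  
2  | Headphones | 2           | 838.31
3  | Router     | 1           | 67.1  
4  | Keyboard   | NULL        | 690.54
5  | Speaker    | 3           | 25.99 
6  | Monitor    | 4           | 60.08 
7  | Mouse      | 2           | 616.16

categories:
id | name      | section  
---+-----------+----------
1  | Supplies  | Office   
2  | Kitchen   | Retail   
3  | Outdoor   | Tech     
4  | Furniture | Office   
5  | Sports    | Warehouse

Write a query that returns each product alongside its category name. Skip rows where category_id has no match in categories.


INNER JOIN keeps only products rows whose category_id matches an id in categories. Walk through each product:
  - product 1 (Desk): category_id=5 -> matches Sports
  - product 2 (Headphones): category_id=2 -> matches Kitchen
  - product 3 (Router): category_id=1 -> matches Supplies
  - product 4 (Keyboard): category_id=NULL, no match -> dropped
  - product 5 (Speaker): category_id=3 -> matches Outdoor
  - product 6 (Monitor): category_id=4 -> matches Furniture
  - product 7 (Mouse): category_id=2 -> matches Kitchen
So 1 of 7 rows is dropped.

SQL:
SELECT a.name, b.name AS category
FROM products a
INNER JOIN categories b ON a.category_id = b.id

Result:
name       | category 
-----------+----------
Desk       | Sports   
Headphones | Kitchen  
Router     | Supplies 
Speaker    | Outdoor  
Monitor    | Furniture
Mouse      | Kitchen  


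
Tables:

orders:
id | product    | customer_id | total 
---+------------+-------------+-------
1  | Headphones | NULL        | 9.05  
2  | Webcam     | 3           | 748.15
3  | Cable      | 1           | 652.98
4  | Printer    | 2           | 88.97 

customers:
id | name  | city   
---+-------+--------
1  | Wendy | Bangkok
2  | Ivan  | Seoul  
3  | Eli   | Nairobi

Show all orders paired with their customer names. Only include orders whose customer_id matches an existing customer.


INNER JOIN keeps only orders rows whose customer_id matches an id in customers. Walk through each order:
  - order 1 (Headphones): customer_id=NULL, no match -> dropped
  - order 2 (Webcam): customer_id=3 -> matches Eli
  - order 3 (Cable): customer_id=1 -> matches Wendy
  - order 4 (Printer): customer_id=2 -> matches Ivan
So 1 of 4 rows is dropped.

SQL:
SELECT a.product, b.name AS customer
FROM orders a
INNER JOIN customers b ON a.customer_id = b.id

Result:
product | customer
--------+---------
Webcam  | Eli     
Cable   | Wendy   
Printer | Ivan    


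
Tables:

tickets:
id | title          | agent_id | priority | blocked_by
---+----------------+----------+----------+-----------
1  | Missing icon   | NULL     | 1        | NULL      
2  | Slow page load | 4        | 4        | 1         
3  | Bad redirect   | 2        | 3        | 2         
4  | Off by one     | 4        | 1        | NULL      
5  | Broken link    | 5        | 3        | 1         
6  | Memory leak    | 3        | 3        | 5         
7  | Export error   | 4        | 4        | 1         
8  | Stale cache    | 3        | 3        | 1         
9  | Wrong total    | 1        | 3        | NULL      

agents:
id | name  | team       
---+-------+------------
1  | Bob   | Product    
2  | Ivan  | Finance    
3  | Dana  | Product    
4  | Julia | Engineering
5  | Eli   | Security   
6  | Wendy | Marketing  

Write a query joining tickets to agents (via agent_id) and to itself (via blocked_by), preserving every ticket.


Two LEFT JOINs from the same base table tickets: one to agents via agent_id, one to tickets itself via blocked_by. Both are LEFT so every ticket is preserved.
Match against agents:
  - ticket 1 (Missing icon): agent_id=NULL, no match -> kept with NULL
  - ticket 2 (Slow page load): agent_id=4 -> matches Julia
  - ticket 3 (Bad redirect): agent_id=2 -> matches Ivan
  - ticket 4 (Off by one): agent_id=4 -> matches Julia
  - ticket 5 (Broken link): agent_id=5 -> matches Eli
  - ticket 6 (Memory leak): agent_id=3 -> matches Dana
  - ticket 7 (Export error): agent_id=4 -> matches Julia
  - ticket 8 (Stale cache): agent_id=3 -> matches Dana
  - ticket 9 (Wrong total): agent_id=1 -> matches Bob
Match against tickets (self):
  - ticket 1 (Missing icon): blocked_by=NULL -> NULL
  - ticket 2 (Slow page load): blocked_by=1 -> Missing icon
  - ticket 3 (Bad redirect): blocked_by=2 -> Slow page load
  - ticket 4 (Off by one): blocked_by=NULL -> NULL
  - ticket 5 (Broken link): blocked_by=1 -> Missing icon
  - ticket 6 (Memory leak): blocked_by=5 -> Broken link
  - ticket 7 (Export error): blocked_by=1 -> Missing icon
  - ticket 8 (Stale cache): blocked_by=1 -> Missing icon
  - ticket 9 (Wrong total): blocked_by=NULL -> NULL

SQL:
SELECT a.title, b.name AS agent, c.title AS blocked_by
FROM tickets a
LEFT JOIN agents b ON a.agent_id = b.id
LEFT JOIN tickets c ON a.blocked_by = c.id

Result:
title          | agent | blocked_by    
---------------+-------+---------------
Missing icon   | NULL  | NULL          
Slow page load | Julia | Missing icon  
Bad redirect   | Ivan  | Slow page load
Off by one     | Julia | NULL          
Broken link    | Eli   | Missing icon  
Memory leak    | Dana  | Broken link   
Export error   | Julia | Missing icon  
Stale cache    | Dana  | Missing icon  
Wrong total    | Bob   | NULL          


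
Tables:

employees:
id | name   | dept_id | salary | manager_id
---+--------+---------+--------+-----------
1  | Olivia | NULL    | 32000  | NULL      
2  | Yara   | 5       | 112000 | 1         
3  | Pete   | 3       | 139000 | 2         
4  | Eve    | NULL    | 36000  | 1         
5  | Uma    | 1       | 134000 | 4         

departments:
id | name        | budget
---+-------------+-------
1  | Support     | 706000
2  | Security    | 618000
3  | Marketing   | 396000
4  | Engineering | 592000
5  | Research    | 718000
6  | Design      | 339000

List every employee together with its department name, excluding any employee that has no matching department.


INNER JOIN keeps only employees rows whose dept_id matches an id in departments. Walk through each employee:
  - employee 1 (Olivia): dept_id=NULL, no match -> dropped
  - employee 2 (Yara): dept_id=5 -> matches Research
  - employee 3 (Pete): dept_id=3 -> matches Marketing
  - employee 4 (Eve): dept_id=NULL, no match -> dropped
  - employee 5 (Uma): dept_id=1 -> matches Support
So 2 of 5 rows are dropped.

SQL:
SELECT a.name, b.name AS department
FROM employees a
INNER JOIN departments b ON a.dept_id = b.id

Result:
name | department
-----+-----------
Yara | Research  
Pete | Marketing 
Uma  | Support   


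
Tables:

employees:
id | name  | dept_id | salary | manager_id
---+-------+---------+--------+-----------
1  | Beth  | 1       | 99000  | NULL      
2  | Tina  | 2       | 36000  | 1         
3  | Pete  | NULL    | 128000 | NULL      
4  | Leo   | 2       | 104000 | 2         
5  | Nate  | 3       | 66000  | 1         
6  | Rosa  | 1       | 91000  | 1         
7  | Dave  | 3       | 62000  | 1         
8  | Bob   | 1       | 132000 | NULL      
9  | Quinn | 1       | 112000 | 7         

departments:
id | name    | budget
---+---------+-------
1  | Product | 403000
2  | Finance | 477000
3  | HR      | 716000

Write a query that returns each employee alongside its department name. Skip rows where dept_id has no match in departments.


INNER JOIN keeps only employees rows whose dept_id matches an id in departments. Walk through each employee:
  - employee 1 (Beth): dept_id=1 -> matches Product
  - employee 2 (Tina): dept_id=2 -> matches Finance
  - employee 3 (Pete): dept_id=NULL, no match -> dropped
  - employee 4 (Leo): dept_id=2 -> matches Finance
  - employee 5 (Nate): dept_id=3 -> matches HR
  - employee 6 (Rosa): dept_id=1 -> matches Product
  - employee 7 (Dave): dept_id=3 -> matches HR
  - employee 8 (Bob): dept_id=1 -> matches Product
  - employee 9 (Quinn): dept_id=1 -> matches Product
So 1 of 9 rows is dropped.

SQL:
SELECT a.name, b.name AS department
FROM employees a
INNER JOIN departments b ON a.dept_id = b.id

Result:
name  | department
------+-----------
Beth  | Product   
Tina  | Finance   
Leo   | Finance   
Nate  | HR        
Rosa  | Product   
Dave  | HR        
Bob   | Product   
Quinn | Product   


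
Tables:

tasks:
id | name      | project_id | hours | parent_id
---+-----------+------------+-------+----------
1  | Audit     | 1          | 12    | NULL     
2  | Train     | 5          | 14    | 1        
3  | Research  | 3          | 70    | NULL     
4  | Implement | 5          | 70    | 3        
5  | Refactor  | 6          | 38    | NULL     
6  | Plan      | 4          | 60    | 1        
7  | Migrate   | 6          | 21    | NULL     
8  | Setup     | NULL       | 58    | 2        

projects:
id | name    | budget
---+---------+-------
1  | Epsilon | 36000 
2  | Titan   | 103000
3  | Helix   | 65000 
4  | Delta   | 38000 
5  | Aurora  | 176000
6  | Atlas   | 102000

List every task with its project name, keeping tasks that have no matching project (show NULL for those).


LEFT JOIN keeps every row from tasks (the left table); where project_id has no match in projects, the project columns become NULL. Walk through each task:
  - task 1 (Audit): project_id=1 -> matches Epsilon
  - task 2 (Train): project_id=5 -> matches Aurora
  - task 3 (Research): project_id=3 -> matches Helix
  - task 4 (Implement): project_id=5 -> matches Aurora
  - task 5 (Refactor): project_id=6 -> matches Atlas
  - task 6 (Plan): project_id=4 -> matches Delta
  - task 7 (Migrate): project_id=6 -> matches Atlas
  - task 8 (Setup): project_id=NULL, no match -> kept with NULL
All 8 rows appear; 1 has NULL project.

SQL:
SELECT a.name, b.name AS project
FROM tasks a
LEFT JOIN projects b ON a.project_id = b.id

Result:
name      | project
----------+--------
Audit     | Epsilon
Train     | Aurora 
Research  | Helix  
Implement | Aurora 
Refactor  | Atlas  
Plan      | Delta  
Migrate   | Atlas  
Setup     | NULL   


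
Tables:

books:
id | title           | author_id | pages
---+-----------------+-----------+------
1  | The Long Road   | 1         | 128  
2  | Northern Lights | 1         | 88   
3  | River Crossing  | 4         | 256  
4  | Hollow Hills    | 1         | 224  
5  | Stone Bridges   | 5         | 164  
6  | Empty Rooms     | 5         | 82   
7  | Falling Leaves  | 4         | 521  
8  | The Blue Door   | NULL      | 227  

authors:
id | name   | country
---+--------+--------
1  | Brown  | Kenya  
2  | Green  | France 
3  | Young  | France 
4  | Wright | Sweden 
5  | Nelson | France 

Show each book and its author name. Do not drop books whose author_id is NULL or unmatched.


LEFT JOIN keeps every row from books (the left table); where author_id has no match in authors, the author columns become NULL. Walk through each book:
  - book 1 (The Long Road): author_id=1 -> matches Brown
  - book 2 (Northern Lights): author_id=1 -> matches Brown
  - book 3 (River Crossing): author_id=4 -> matches Wright
  - book 4 (Hollow Hills): author_id=1 -> matches Brown
  - book 5 (Stone Bridges): author_id=5 -> matches Nelson
  - book 6 (Empty Rooms): author_id=5 -> matches Nelson
  - book 7 (Falling Leaves): author_id=4 -> matches Wright
  - book 8 (The Blue Door): author_id=NULL, no match -> kept with NULL
All 8 rows appear; 1 has NULL author.

SQL:
SELECT a.title, b.name AS author
FROM books a
LEFT JOIN authors b ON a.author_id = b.id

Result:
title           | author
----------------+-------
The Long Road   | Brown 
Northern Lights | Brown 
River Crossing  | Wright
Hollow Hills    | Brown 
Stone Bridges   | Nelson
Empty Rooms     | Nelson
Falling Leaves  | Wright
The Blue Door   | NULL  


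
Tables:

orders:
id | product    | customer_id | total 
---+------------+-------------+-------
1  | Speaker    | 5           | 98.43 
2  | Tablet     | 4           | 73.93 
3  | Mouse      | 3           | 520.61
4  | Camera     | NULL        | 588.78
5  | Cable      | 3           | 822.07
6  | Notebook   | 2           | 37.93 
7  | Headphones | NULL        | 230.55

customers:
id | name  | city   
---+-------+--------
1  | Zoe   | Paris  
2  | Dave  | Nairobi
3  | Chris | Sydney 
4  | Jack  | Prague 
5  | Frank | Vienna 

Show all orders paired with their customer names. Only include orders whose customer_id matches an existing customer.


INNER JOIN keeps only orders rows whose customer_id matches an id in customers. Walk through each order:
  - order 1 (Speaker): customer_id=5 -> matches Frank
  - order 2 (Tablet): customer_id=4 -> matches Jack
  - order 3 (Mouse): customer_id=3 -> matches Chris
  - order 4 (Camera): customer_id=NULL, no match -> dropped
  - order 5 (Cable): customer_id=3 -> matches Chris
  - order 6 (Notebook): customer_id=2 -> matches Dave
  - order 7 (Headphones): customer_id=NULL, no match -> dropped
So 2 of 7 rows are dropped.

SQL:
SELECT a.product, b.name AS customer
FROM orders a
INNER JOIN customers b ON a.customer_id = b.id

Result:
product  | customer
---------+---------
Speaker  | Frank   
Tablet   | Jack    
Mouse    | Chris   
Cable    | Chris   
Notebook | Dave    


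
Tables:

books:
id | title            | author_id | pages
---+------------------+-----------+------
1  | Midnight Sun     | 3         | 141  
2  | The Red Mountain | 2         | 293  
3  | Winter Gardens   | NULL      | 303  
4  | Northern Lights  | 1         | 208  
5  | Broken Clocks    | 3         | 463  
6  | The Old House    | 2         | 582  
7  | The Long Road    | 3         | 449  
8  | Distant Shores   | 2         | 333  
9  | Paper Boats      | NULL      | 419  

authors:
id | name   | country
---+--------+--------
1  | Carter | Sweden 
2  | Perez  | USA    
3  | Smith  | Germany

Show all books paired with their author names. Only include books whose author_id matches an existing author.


INNER JOIN keeps only books rows whose author_id matches an id in authors. Walk through each book:
  - book 1 (Midnight Sun): author_id=3 -> matches Smith
  - book 2 (The Red Mountain): author_id=2 -> matches Perez
  - book 3 (Winter Gardens): author_id=NULL, no match -> dropped
  - book 4 (Northern Lights): author_id=1 -> matches Carter
  - book 5 (Broken Clocks): author_id=3 -> matches Smith
  - book 6 (The Old House): author_id=2 -> matches Perez
  - book 7 (The Long Road): author_id=3 -> matches Smith
  - book 8 (Distant Shores): author_id=2 -> matches Perez
  - book 9 (Paper Boats): author_id=NULL, no match -> dropped
So 2 of 9 rows are dropped.

SQL:
SELECT a.title, b.name AS author
FROM books a
INNER JOIN authors b ON a.author_id = b.id

Result:
title            | author
-----------------+-------
Midnight Sun     | Smith 
The Red Mountain | Perez 
Northern Lights  | Carter
Broken Clocks    | Smith 
The Old House    | Perez 
The Long Road    | Smith 
Distant Shores   | Perez 


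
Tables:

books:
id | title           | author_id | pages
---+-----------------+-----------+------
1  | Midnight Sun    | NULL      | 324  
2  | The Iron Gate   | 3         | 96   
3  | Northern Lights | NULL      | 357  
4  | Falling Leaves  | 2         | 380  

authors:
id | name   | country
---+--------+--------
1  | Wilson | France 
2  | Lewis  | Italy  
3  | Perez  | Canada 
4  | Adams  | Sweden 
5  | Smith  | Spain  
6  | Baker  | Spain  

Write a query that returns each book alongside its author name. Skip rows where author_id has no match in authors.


INNER JOIN keeps only books rows whose author_id matches an id in authors. Walk through each book:
  - book 1 (Midnight Sun): author_id=NULL, no match -> dropped
  - book 2 (The Iron Gate): author_id=3 -> matches Perez
  - book 3 (Northern Lights): author_id=NULL, no match -> dropped
  - book 4 (Falling Leaves): author_id=2 -> matches Lewis
So 2 of 4 rows are dropped.

SQL:
SELECT a.title, b.name AS author
FROM books a
INNER JOIN authors b ON a.author_id = b.id

Result:
title          | author
---------------+-------
The Iron Gate  | Perez 
Falling Leaves | Lewis 


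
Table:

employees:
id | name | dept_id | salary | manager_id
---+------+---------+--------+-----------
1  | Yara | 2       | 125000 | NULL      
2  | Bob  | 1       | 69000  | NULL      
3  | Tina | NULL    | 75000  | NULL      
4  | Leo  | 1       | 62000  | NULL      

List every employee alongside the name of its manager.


This is a self-join: employees is joined to a second copy of itself, matching each row's manager_id to another row's id. Use LEFT JOIN so rows with manager_id=NULL are kept.
  - employee 1 (Yara): manager_id=NULL -> NULL
  - employee 2 (Bob): manager_id=NULL -> NULL
  - employee 3 (Tina): manager_id=NULL -> NULL
  - employee 4 (Leo): manager_id=NULL -> NULL

SQL:
SELECT a.name AS item, b.name AS manager
FROM employees a
LEFT JOIN employees b ON a.manager_id = b.id

Result:
item | manager
-----+--------
Yara | NULL   
Bob  | NULL   
Tina | NULL   
Leo  | NULL   


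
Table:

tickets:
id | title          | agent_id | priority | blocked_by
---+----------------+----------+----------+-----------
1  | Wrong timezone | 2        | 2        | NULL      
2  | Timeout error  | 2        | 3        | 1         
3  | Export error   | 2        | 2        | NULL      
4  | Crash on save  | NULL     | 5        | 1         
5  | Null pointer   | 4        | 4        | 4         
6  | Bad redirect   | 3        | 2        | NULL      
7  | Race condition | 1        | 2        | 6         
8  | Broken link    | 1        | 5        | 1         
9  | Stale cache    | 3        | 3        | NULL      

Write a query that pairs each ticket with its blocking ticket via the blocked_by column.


This is a self-join: tickets is joined to a second copy of itself, matching each row's blocked_by to another row's id. Use LEFT JOIN so rows with blocked_by=NULL are kept.
  - ticket 1 (Wrong timezone): blocked_by=NULL -> NULL
  - ticket 2 (Timeout error): blocked_by=1 -> Wrong timezone
  - ticket 3 (Export error): blocked_by=NULL -> NULL
  - ticket 4 (Crash on save): blocked_by=1 -> Wrong timezone
  - ticket 5 (Null pointer): blocked_by=4 -> Crash on save
  - ticket 6 (Bad redirect): blocked_by=NULL -> NULL
  - ticket 7 (Race condition): blocked_by=6 -> Bad redirect
  - ticket 8 (Broken link): blocked_by=1 -> Wrong timezone
  - ticket 9 (Stale cache): blocked_by=NULL -> NULL

SQL:
SELECT a.title AS item, b.title AS blocked_by
FROM tickets a
LEFT JOIN tickets b ON a.blocked_by = b.id

Result:
item           | blocked_by    
---------------+---------------
Wrong timezone | NULL          
Timeout error  | Wrong timezone
Export error   | NULL          
Crash on save  | Wrong timezone
Null pointer   | Crash on save 
Bad redirect   | NULL          
Race condition | Bad redirect  
Broken link    | Wrong timezone
Stale cache    | NULL          


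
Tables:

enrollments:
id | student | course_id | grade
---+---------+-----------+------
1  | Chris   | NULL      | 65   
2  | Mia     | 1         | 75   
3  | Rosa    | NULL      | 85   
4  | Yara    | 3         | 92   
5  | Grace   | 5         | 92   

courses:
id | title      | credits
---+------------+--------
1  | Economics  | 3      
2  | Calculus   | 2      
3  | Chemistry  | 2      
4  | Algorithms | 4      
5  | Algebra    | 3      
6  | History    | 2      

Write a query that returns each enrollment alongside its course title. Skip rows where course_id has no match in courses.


INNER JOIN keeps only enrollments rows whose course_id matches an id in courses. Walk through each enrollment:
  - enrollment 1 (Chris): course_id=NULL, no match -> dropped
  - enrollment 2 (Mia): course_id=1 -> matches Economics
  - enrollment 3 (Rosa): course_id=NULL, no match -> dropped
  - enrollment 4 (Yara): course_id=3 -> matches Chemistry
  - enrollment 5 (Grace): course_id=5 -> matches Algebra
So 2 of 5 rows are dropped.

SQL:
SELECT a.student, b.title AS course
FROM enrollments a
INNER JOIN courses b ON a.course_id = b.id

Result:
student | course   
--------+----------
Mia     | Economics
Yara    | Chemistry
Grace   | Algebra  


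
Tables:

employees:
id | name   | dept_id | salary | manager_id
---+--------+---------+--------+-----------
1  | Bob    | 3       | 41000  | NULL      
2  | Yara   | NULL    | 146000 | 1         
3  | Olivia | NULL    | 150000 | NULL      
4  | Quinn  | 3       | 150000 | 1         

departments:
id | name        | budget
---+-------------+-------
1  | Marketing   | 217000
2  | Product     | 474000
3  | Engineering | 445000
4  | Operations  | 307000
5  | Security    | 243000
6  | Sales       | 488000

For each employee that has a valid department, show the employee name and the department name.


INNER JOIN keeps only employees rows whose dept_id matches an id in departments. Walk through each employee:
  - employee 1 (Bob): dept_id=3 -> matches Engineering
  - employee 2 (Yara): dept_id=NULL, no match -> dropped
  - employee 3 (Olivia): dept_id=NULL, no match -> dropped
  - employee 4 (Quinn): dept_id=3 -> matches Engineering
So 2 of 4 rows are dropped.

SQL:
SELECT a.name, b.name AS department
FROM employees a
INNER JOIN departments b ON a.dept_id = b.id

Result:
name  | department 
------+------------
Bob   | Engineering
Quinn | Engineering
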